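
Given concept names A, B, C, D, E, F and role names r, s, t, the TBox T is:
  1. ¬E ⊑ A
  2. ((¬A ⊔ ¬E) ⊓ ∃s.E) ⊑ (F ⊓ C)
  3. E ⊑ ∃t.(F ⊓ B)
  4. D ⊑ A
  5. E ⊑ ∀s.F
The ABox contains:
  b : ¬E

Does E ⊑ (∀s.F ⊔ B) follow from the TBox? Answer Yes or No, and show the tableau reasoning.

1. E ⊑ (∀s.F ⊔ B)  ⇔  (E ⊓ (∃s.¬F ⊓ ¬B)) unsat w.r.t. T
   all branches close; clash {F, ¬F} at an ∃-successor
2. Hence E ⊑ (∀s.F ⊔ B): entailed.

Yes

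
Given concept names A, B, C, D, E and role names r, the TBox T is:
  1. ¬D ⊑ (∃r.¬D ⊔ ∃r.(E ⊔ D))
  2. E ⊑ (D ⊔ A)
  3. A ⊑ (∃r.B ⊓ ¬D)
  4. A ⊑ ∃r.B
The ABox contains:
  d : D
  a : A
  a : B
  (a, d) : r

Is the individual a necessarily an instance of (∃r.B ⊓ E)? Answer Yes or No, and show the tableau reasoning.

1. a : (∃r.B ⊓ E)?  L(a) = {A, B} ∪ {(∀r.¬B ⊔ ¬E)}
   apply at a: A⊑(∃r.B ⊓ ¬D); A⊑∃r.B
   open: L(a) ⊇ {A, B, ¬D, ¬E, ∃r.B, …} (+ ∃-successors) — a ∉ (∃r.B ⊓ E) possible
2. Hence a : (∃r.B ⊓ E): not entailed.

No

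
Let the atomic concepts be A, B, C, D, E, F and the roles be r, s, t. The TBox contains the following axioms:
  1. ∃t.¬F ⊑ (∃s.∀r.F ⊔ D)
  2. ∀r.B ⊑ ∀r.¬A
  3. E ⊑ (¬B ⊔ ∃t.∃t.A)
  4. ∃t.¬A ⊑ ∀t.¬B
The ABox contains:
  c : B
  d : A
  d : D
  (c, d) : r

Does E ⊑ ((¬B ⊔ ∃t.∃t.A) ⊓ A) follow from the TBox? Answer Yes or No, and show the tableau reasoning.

No

1. E ⊑ ((¬B ⊔ ∃t.∃t.A) ⊓ A)  ⇔  (E ⊓ ((B ⊓ ∀t.∀t.¬A) ⊔ ¬A)) unsat w.r.t. T
   apply at x₀: E⊑(¬B ⊔ ∃t.∃t.A)
   open: L(x₀) ⊇ {E, ¬A, ¬B, ∀t.A, ∀t.F, …} (+ ∃-successors)
2. Hence E ⊑ ((¬B ⊔ ∃t.∃t.A) ⊓ A): not entailed.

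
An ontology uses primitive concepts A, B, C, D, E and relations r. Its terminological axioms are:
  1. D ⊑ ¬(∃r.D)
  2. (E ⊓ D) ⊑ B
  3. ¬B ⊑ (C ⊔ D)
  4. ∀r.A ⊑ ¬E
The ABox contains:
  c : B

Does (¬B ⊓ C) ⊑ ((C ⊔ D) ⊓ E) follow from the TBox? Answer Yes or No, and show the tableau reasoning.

1. (¬B ⊓ C) ⊑ ((C ⊔ D) ⊓ E)  ⇔  ((¬B ⊓ C) ⊓ ((¬C ⊓ ¬D) ⊔ ¬E)) unsat w.r.t. T
   apply at x₀: ¬B⊑(C ⊔ D)
   open: L(x₀) ⊇ {C, ¬B, ¬D, ¬E}
2. Hence (¬B ⊓ C) ⊑ ((C ⊔ D) ⊓ E): not entailed.

No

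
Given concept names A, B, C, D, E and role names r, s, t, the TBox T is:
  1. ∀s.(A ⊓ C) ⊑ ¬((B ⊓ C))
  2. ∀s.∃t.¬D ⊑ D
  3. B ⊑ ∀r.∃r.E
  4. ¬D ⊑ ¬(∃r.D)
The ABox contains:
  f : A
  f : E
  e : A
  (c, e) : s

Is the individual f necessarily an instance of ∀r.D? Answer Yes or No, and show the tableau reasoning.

No

1. f : ∀r.D?  L(f) = {A, E} ∪ {∃r.¬D}
   open: L(f) ⊇ {A, D, E, ¬B, ∃r.¬D, …} (+ ∃-successors) — f ∉ ∀r.D possible
2. Hence f : ∀r.D: not entailed.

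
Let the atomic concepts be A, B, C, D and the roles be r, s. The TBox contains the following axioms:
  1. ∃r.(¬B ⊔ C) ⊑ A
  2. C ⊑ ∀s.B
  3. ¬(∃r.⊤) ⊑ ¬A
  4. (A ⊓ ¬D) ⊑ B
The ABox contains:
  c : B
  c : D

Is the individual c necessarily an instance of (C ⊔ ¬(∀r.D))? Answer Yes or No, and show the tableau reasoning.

1. c : (C ⊔ ¬(∀r.D))?  L(c) = {B, D} ∪ {(¬C ⊓ ∀r.D)}
   open: L(c) ⊇ {B, D, ¬C, ∀r.(B ⊓ ¬C), ∀r.D, …} (+ ∃-successors) — c ∉ (C ⊔ ¬(∀r.D)) possible
2. Hence c : (C ⊔ ¬(∀r.D)): not entailed.

No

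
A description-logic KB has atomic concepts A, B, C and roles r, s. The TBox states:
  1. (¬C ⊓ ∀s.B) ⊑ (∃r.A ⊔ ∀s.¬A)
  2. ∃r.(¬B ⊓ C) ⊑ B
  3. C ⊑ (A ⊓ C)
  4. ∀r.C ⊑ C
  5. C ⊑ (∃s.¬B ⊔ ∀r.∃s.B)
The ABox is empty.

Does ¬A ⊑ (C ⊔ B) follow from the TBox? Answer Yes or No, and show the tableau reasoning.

1. ¬A ⊑ (C ⊔ B)  ⇔  (¬A ⊓ (¬C ⊓ ¬B)) unsat w.r.t. T
   open: L(x₀) ⊇ {¬A, ¬B, ¬C, ∀r.(B ⊔ ¬C), ∃r.¬C, …} (+ ∃-successors)
2. Hence ¬A ⊑ (C ⊔ B): not entailed.

No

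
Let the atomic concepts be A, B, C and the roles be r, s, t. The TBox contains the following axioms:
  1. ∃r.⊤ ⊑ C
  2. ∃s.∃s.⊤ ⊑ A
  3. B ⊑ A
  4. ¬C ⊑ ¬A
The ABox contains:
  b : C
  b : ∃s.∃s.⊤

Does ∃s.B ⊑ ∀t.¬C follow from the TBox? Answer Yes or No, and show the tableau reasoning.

No

1. ∃s.B ⊑ ∀t.¬C  ⇔  (∃s.B ⊓ ∃t.C) unsat w.r.t. T
   open: L(x₀) ⊇ {C, ¬B, ∀s.∀s.⊥, ∃s.B, ∃t.C} (+ ∃-successors)
2. Hence ∃s.B ⊑ ∀t.¬C: not entailed.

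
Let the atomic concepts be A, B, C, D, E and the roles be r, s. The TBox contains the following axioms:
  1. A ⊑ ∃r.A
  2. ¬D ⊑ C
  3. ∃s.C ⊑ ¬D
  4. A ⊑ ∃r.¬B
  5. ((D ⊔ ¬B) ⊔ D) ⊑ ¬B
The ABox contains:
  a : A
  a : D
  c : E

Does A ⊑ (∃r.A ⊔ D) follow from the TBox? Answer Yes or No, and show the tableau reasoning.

Yes

1. A ⊑ (∃r.A ⊔ D)  ⇔  (A ⊓ (∀r.¬A ⊓ ¬D)) unsat w.r.t. T
   all branches close; clash {A, ¬A} at an ∃-successor
2. Hence A ⊑ (∃r.A ⊔ D): entailed.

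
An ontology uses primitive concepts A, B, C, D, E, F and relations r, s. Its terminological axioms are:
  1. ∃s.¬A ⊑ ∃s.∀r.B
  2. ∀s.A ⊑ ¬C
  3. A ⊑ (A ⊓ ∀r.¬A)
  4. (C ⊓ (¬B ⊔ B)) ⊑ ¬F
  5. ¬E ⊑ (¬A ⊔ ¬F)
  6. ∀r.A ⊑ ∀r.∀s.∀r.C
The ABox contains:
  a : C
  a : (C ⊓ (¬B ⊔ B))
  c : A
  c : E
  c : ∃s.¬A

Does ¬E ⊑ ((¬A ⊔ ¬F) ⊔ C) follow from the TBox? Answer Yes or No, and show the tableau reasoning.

1. ¬E ⊑ ((¬A ⊔ ¬F) ⊔ C)  ⇔  (¬E ⊓ ((A ⊓ F) ⊓ ¬C)) unsat w.r.t. T
   all branches close; clash {F, ¬F} at x₀
2. Hence ¬E ⊑ ((¬A ⊔ ¬F) ⊔ C): entailed.

Yes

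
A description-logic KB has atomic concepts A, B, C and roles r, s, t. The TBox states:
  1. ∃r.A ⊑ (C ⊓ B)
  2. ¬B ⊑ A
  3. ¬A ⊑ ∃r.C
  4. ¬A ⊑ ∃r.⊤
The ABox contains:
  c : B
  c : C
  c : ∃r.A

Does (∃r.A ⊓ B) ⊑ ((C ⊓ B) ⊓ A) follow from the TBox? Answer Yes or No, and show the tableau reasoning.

No

1. (∃r.A ⊓ B) ⊑ ((C ⊓ B) ⊓ A)  ⇔  ((∃r.A ⊓ B) ⊓ ((¬C ⊔ ¬B) ⊔ ¬A)) unsat w.r.t. T
   apply at x₀: ∃r.A⊑(C ⊓ B)
   open: L(x₀) ⊇ {B, C, ¬A, ∃r.A, ∃r.C, …} (+ ∃-successors)
2. Hence (∃r.A ⊓ B) ⊑ ((C ⊓ B) ⊓ A): not entailed.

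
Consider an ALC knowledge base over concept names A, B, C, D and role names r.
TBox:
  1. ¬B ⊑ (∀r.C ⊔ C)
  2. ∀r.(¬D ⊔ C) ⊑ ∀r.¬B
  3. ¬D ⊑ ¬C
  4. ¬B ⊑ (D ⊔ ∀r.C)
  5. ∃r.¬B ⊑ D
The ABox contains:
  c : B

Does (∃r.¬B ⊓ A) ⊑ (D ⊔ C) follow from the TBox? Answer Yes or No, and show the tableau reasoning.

Yes

1. (∃r.¬B ⊓ A) ⊑ (D ⊔ C)  ⇔  ((∃r.¬B ⊓ A) ⊓ (¬D ⊓ ¬C)) unsat w.r.t. T
   all branches close; clash {D, ¬D} at x₀
2. Hence (∃r.¬B ⊓ A) ⊑ (D ⊔ C): entailed.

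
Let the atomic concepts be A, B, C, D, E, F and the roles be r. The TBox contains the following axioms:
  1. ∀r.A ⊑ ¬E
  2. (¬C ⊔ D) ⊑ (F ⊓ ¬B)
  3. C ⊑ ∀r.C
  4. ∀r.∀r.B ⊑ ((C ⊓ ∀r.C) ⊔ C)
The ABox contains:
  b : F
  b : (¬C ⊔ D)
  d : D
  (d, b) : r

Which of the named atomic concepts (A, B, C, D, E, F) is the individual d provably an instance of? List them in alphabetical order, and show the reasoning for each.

1. d : A?  L(d) = {D} ∪ {¬A}
   open: L(d) ⊇ {D, F, ¬A, ¬B, ¬C, …} (+ ∃-successors) — d ∉ A possible
2. d : B?  L(d) = {D} ∪ {¬B}
   open: L(d) ⊇ {D, F, ¬B, ¬C, ∃r.¬A, …} (+ ∃-successors) — d ∉ B possible
3. d : C?  L(d) = {D} ∪ {¬C}
   open: L(d) ⊇ {D, F, ¬B, ¬C, ∃r.¬A, …} (+ ∃-successors) — d ∉ C possible
4. d : D?  L(d) = {D} ∪ {¬D}
   clash {D, ¬D} at d — d ∈ D
5. d : E?  L(d) = {D} ∪ {¬E}
   open: L(d) ⊇ {D, F, ¬B, ¬C, ¬E, …} (+ ∃-successors) — d ∉ E possible
6. d : F?  L(d) = {D} ∪ {¬F}
   clash {F, ¬F} at d — d ∈ F
7. Entailed for d: {D, F}

{D, F}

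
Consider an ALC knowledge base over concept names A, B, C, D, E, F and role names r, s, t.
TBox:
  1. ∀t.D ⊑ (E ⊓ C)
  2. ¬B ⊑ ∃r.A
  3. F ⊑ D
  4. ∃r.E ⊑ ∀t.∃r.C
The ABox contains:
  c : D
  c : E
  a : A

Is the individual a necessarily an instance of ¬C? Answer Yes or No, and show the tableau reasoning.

1. a : ¬C?  L(a) = {A} ∪ {C}
   open: L(a) ⊇ {A, B, C, ¬F, ∀r.¬E, …} (+ ∃-successors) — a ∉ ¬C possible
2. Hence a : ¬C: not entailed.

No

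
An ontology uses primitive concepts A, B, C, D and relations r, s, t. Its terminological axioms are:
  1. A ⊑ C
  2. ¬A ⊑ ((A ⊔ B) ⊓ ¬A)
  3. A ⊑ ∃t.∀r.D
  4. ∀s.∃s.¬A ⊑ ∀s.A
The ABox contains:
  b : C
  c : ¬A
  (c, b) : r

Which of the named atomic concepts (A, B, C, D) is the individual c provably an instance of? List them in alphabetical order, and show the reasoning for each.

1. c : A?  L(c) = {¬A} ∪ {¬A}
   apply at c: ¬A⊑((A ⊔ B) ⊓ ¬A)
   open: L(c) ⊇ {B, ¬A, ∃s.∀s.A} (+ ∃-successors) — c ∉ A possible
2. c : B?  L(c) = {¬A} ∪ {¬B}
   clash {B, ¬B} at c — c ∈ B
3. c : C?  L(c) = {¬A} ∪ {¬C}
   apply at c: ¬A⊑((A ⊔ B) ⊓ ¬A)
   open: L(c) ⊇ {B, ¬A, ¬C, ∃s.∀s.A} (+ ∃-successors) — c ∉ C possible
4. c : D?  L(c) = {¬A} ∪ {¬D}
   apply at c: ¬A⊑((A ⊔ B) ⊓ ¬A)
   open: L(c) ⊇ {B, ¬A, ¬D, ∃s.∀s.A} (+ ∃-successors) — c ∉ D possible
5. Entailed for c: {B}

{B}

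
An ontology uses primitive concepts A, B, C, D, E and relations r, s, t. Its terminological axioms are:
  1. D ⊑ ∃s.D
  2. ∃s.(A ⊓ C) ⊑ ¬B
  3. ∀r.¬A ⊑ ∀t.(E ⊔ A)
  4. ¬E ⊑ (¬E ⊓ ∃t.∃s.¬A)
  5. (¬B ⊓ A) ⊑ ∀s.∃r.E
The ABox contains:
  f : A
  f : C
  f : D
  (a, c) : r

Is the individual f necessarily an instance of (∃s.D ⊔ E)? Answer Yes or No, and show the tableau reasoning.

1. f : (∃s.D ⊔ E)?  L(f) = {A, C, D} ∪ {(∀s.¬D ⊓ ¬E)}
   clash {D, ¬D} at an ∃-successor — f ∈ (∃s.D ⊔ E)
2. Hence f : (∃s.D ⊔ E): entailed.

Yes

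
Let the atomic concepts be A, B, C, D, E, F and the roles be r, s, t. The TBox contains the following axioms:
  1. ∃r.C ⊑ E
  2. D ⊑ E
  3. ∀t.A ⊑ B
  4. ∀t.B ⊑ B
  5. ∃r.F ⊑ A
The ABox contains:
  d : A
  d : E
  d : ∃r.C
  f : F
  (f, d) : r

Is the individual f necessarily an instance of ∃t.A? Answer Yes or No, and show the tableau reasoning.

1. f : ∃t.A?  L(f) = {F} ∪ {∀t.¬A}
   open: L(f) ⊇ {F, ¬D, ∀r.¬C, ∀r.¬F, ∀t.¬A, …} (+ ∃-successors) — f ∉ ∃t.A possible
2. Hence f : ∃t.A: not entailed.

No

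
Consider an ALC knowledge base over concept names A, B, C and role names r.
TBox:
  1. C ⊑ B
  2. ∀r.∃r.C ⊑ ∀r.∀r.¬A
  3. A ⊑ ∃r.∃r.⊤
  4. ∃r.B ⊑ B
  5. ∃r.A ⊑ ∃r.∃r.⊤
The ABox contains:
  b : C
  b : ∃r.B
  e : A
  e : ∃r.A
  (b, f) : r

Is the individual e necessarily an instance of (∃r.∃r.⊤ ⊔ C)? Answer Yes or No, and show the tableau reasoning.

1. e : (∃r.∃r.⊤ ⊔ C)?  L(e) = {A, ∃r.A} ∪ {(∀r.∀r.⊥ ⊓ ¬C)}
   clash ⊥ at an ∃-successor — e ∈ (∃r.∃r.⊤ ⊔ C)
2. Hence e : (∃r.∃r.⊤ ⊔ C): entailed.

Yes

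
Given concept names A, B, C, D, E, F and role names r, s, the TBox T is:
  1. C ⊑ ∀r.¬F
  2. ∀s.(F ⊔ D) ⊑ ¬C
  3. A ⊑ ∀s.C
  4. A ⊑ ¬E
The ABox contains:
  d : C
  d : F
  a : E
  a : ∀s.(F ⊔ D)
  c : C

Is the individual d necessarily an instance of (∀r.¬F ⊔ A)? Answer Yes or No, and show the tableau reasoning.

1. d : (∀r.¬F ⊔ A)?  L(d) = {C, F} ∪ {(∃r.F ⊓ ¬A)}
   clash {C, ¬C} at d — d ∈ (∀r.¬F ⊔ A)
2. Hence d : (∀r.¬F ⊔ A): entailed.

Yes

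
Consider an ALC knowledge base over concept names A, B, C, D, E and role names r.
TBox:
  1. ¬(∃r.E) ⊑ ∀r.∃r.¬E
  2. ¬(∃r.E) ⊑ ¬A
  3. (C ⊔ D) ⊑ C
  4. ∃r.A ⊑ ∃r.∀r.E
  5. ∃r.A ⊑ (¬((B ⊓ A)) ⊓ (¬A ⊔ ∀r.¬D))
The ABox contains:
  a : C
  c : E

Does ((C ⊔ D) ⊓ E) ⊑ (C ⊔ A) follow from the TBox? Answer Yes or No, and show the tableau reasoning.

1. ((C ⊔ D) ⊓ E) ⊑ (C ⊔ A)  ⇔  (((C ⊔ D) ⊓ E) ⊓ (¬C ⊓ ¬A)) unsat w.r.t. T
   all branches close; clash {C, ¬C} at x₀
2. Hence ((C ⊔ D) ⊓ E) ⊑ (C ⊔ A): entailed.

Yes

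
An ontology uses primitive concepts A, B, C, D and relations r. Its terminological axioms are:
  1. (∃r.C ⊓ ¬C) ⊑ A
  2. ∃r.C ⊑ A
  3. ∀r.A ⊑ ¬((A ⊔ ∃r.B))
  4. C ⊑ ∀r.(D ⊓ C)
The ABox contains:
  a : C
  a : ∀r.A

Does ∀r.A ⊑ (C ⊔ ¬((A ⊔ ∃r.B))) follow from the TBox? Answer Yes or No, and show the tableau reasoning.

1. ∀r.A ⊑ (C ⊔ ¬((A ⊔ ∃r.B)))  ⇔  (∀r.A ⊓ (¬C ⊓ (A ⊔ ∃r.B))) unsat w.r.t. T
   all branches close; clash {A, ¬A} at x₀
2. Hence ∀r.A ⊑ (C ⊔ ¬((A ⊔ ∃r.B))): entailed.

Yes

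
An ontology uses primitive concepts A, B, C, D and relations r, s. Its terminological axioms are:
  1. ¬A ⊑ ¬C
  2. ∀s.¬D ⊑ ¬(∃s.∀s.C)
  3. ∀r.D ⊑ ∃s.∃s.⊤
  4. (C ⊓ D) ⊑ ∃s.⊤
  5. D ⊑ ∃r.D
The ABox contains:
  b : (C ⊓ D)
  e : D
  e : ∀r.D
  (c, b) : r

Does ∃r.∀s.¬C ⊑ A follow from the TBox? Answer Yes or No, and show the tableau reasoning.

1. ∃r.∀s.¬C ⊑ A  ⇔  (∃r.∀s.¬C ⊓ ¬A) unsat w.r.t. T
   apply at x₀: ¬A⊑¬C
   open: L(x₀) ⊇ {¬A, ¬C, ¬D, ∃r.¬D, ∃r.∀s.¬C, …} (+ ∃-successors)
2. Hence ∃r.∀s.¬C ⊑ A: not entailed.

No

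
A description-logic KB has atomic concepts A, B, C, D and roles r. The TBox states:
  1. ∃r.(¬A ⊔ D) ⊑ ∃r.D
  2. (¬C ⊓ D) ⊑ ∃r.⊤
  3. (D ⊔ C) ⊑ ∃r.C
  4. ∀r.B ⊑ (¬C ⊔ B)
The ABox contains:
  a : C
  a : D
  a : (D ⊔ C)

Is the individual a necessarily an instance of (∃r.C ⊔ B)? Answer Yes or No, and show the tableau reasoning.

1. a : (∃r.C ⊔ B)?  L(a) = {C, D, (D ⊔ C)} ∪ {(∀r.¬C ⊓ ¬B)}
   clash {B, ¬B} at a — a ∈ (∃r.C ⊔ B)
2. Hence a : (∃r.C ⊔ B): entailed.

Yes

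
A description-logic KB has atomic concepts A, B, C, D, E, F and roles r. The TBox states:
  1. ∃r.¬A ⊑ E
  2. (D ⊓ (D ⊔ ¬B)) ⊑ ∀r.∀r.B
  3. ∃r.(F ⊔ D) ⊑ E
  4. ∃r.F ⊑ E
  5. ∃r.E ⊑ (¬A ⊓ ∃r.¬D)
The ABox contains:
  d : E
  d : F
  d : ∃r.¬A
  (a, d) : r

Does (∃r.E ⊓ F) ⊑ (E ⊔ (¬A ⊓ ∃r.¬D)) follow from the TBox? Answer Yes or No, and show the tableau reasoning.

1. (∃r.E ⊓ F) ⊑ (E ⊔ (¬A ⊓ ∃r.¬D))  ⇔  ((∃r.E ⊓ F) ⊓ (¬E ⊓ (A ⊔ ∀r.D))) unsat w.r.t. T
   all branches close; clash {E, ¬E} at x₀
2. Hence (∃r.E ⊓ F) ⊑ (E ⊔ (¬A ⊓ ∃r.¬D)): entailed.

Yes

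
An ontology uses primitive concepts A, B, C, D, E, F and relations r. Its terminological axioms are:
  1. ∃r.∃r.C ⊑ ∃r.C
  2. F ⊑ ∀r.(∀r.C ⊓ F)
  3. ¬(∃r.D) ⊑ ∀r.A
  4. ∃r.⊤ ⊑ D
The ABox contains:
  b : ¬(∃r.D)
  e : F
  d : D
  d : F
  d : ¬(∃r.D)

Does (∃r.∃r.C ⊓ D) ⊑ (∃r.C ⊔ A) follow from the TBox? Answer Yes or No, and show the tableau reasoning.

1. (∃r.∃r.C ⊓ D) ⊑ (∃r.C ⊔ A)  ⇔  ((∃r.∃r.C ⊓ D) ⊓ (∀r.¬C ⊓ ¬A)) unsat w.r.t. T
   all branches close; clash {C, ¬C} at an ∃-successor
2. Hence (∃r.∃r.C ⊓ D) ⊑ (∃r.C ⊔ A): entailed.

Yes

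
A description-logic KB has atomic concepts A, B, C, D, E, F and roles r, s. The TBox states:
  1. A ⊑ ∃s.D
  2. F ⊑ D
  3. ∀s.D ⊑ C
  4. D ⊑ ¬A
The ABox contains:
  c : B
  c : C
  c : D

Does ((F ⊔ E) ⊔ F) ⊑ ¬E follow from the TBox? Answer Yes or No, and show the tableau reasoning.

1. ((F ⊔ E) ⊔ F) ⊑ ¬E  ⇔  (((F ⊔ E) ⊔ F) ⊓ E) unsat w.r.t. T
   open: L(x₀) ⊇ {E, ¬A, ¬F, ∃s.¬D} (+ ∃-successors)
2. Hence ((F ⊔ E) ⊔ F) ⊑ ¬E: not entailed.

No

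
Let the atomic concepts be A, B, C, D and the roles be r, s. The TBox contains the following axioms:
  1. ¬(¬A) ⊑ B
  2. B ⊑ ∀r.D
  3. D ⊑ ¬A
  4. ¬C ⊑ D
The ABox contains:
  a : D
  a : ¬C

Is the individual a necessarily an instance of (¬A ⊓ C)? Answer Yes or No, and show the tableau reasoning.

No

1. a : (¬A ⊓ C)?  L(a) = {D, ¬C} ∪ {(A ⊔ ¬C)}
   apply at a: D⊑¬A
   open: L(a) ⊇ {D, ¬A, ¬B, ¬C} — a ∉ (¬A ⊓ C) possible
2. Hence a : (¬A ⊓ C): not entailed.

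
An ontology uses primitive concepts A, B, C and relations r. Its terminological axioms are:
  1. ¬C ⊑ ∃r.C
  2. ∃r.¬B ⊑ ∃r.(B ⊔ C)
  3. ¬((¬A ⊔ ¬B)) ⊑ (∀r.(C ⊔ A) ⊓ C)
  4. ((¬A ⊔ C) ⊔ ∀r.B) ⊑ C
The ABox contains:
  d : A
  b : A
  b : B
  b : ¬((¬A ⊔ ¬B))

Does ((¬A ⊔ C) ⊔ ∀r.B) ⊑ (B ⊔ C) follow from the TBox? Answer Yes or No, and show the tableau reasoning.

1. ((¬A ⊔ C) ⊔ ∀r.B) ⊑ (B ⊔ C)  ⇔  (((¬A ⊔ C) ⊔ ∀r.B) ⊓ (¬B ⊓ ¬C)) unsat w.r.t. T
   all branches close; clash {C, ¬C} at x₀
2. Hence ((¬A ⊔ C) ⊔ ∀r.B) ⊑ (B ⊔ C): entailed.

Yes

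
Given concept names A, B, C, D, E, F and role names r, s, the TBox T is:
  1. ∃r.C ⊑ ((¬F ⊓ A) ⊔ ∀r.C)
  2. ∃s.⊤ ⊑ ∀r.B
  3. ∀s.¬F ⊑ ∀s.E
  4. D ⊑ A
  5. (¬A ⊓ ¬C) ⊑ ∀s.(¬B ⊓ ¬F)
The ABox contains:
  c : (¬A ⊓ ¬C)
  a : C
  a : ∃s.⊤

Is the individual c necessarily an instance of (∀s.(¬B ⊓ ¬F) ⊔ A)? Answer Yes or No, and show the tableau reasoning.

1. c : (∀s.(¬B ⊓ ¬F) ⊔ A)?  L(c) = {(¬A ⊓ ¬C)} ∪ {(∃s.(B ⊔ F) ⊓ ¬A)}
   clash {A, ¬A} at c — c ∈ (∀s.(¬B ⊓ ¬F) ⊔ A)
2. Hence c : (∀s.(¬B ⊓ ¬F) ⊔ A): entailed.

Yes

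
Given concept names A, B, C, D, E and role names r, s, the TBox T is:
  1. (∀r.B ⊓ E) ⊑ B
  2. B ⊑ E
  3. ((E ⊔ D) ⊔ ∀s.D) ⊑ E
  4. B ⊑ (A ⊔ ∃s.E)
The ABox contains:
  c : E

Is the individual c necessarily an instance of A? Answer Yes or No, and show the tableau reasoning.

No

1. c : A?  L(c) = {E} ∪ {¬A}
   open: L(c) ⊇ {E, ¬A, ¬B, ∃r.¬B} (+ ∃-successors) — c ∉ A possible
2. Hence c : A: not entailed.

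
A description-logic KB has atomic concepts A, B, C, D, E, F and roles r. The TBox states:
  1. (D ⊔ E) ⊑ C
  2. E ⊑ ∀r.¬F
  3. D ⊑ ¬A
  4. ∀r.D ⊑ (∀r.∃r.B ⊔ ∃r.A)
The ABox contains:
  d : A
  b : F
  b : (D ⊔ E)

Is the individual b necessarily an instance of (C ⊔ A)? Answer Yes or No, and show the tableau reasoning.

1. b : (C ⊔ A)?  L(b) = {F, (D ⊔ E)} ∪ {(¬C ⊓ ¬A)}
   clash {C, ¬C} at b — b ∈ (C ⊔ A)
2. Hence b : (C ⊔ A): entailed.

Yes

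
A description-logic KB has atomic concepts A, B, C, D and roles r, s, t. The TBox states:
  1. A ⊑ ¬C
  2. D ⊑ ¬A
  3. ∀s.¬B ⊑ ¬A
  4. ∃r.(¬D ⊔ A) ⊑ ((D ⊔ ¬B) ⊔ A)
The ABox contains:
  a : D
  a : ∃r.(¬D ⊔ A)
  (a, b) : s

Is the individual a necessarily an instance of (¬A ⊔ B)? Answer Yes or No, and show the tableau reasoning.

Yes

1. a : (¬A ⊔ B)?  L(a) = {D, ∃r.(¬D ⊔ A)} ∪ {(A ⊓ ¬B)}
   clash {A, ¬A} at a — a ∈ (¬A ⊔ B)
2. Hence a : (¬A ⊔ B): entailed.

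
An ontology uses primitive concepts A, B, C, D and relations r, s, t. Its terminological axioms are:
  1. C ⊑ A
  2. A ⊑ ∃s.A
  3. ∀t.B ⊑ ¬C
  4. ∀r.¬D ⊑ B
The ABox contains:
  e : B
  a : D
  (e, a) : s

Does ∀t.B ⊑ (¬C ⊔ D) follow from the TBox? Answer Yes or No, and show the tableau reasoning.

Yes

1. ∀t.B ⊑ (¬C ⊔ D)  ⇔  (∀t.B ⊓ (C ⊓ ¬D)) unsat w.r.t. T
   all branches close; clash {C, ¬C} at x₀
2. Hence ∀t.B ⊑ (¬C ⊔ D): entailed.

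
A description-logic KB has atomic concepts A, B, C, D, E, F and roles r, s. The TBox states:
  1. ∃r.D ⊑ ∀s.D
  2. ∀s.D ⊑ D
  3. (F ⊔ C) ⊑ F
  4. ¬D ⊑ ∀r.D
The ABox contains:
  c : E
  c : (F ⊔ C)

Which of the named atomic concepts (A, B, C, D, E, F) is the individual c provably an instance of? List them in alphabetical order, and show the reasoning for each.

{E, F}

1. c : A?  L(c) = {E, (F ⊔ C)} ∪ {¬A}
   apply at c: (F ⊔ C)⊑F
   open: L(c) ⊇ {D, E, F, ¬A, ∀r.¬D} — c ∉ A possible
2. c : B?  L(c) = {E, (F ⊔ C)} ∪ {¬B}
   apply at c: (F ⊔ C)⊑F
   open: L(c) ⊇ {D, E, F, ¬B, ∀r.¬D} — c ∉ B possible
3. c : C?  L(c) = {E, (F ⊔ C)} ∪ {¬C}
   apply at c: (F ⊔ C)⊑F
   open: L(c) ⊇ {D, E, F, ¬C, ∀r.¬D} — c ∉ C possible
4. c : D?  L(c) = {E, (F ⊔ C)} ∪ {¬D}
   apply at c: (F ⊔ C)⊑F; ¬D⊑∀r.D
   open: L(c) ⊇ {E, F, ¬D, ∀r.D, ∀r.¬D, …} (+ ∃-successors) — c ∉ D possible
5. c : E?  L(c) = {E, (F ⊔ C)} ∪ {¬E}
   clash {E, ¬E} at c — c ∈ E
6. c : F?  L(c) = {E, (F ⊔ C)} ∪ {¬F}
   clash {F, ¬F} at c — c ∈ F
7. Entailed for c: {E, F}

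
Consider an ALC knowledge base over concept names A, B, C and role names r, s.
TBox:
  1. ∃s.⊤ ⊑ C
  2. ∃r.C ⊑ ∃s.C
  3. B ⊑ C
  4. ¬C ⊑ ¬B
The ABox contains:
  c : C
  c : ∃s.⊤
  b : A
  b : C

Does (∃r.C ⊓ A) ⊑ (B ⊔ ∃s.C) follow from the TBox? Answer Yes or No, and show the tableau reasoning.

1. (∃r.C ⊓ A) ⊑ (B ⊔ ∃s.C)  ⇔  ((∃r.C ⊓ A) ⊓ (¬B ⊓ ∀s.¬C)) unsat w.r.t. T
   all branches close; clash {C, ¬C} at an ∃-successor
2. Hence (∃r.C ⊓ A) ⊑ (B ⊔ ∃s.C): entailed.

Yes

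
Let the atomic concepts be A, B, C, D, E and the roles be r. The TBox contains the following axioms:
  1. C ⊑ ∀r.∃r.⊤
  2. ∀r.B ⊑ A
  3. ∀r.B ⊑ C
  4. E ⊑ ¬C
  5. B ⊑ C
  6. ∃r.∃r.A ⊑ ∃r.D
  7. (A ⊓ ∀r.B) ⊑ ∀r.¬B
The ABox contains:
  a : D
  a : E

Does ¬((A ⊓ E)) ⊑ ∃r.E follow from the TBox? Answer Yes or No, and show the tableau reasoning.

No

1. ¬((A ⊓ E)) ⊑ ∃r.E  ⇔  ((¬A ⊔ ¬E) ⊓ ∀r.¬E) unsat w.r.t. T
   open: L(x₀) ⊇ {¬A, ¬B, ¬C, ¬E, ∀r.¬E, …} (+ ∃-successors)
2. Hence ¬((A ⊓ E)) ⊑ ∃r.E: not entailed.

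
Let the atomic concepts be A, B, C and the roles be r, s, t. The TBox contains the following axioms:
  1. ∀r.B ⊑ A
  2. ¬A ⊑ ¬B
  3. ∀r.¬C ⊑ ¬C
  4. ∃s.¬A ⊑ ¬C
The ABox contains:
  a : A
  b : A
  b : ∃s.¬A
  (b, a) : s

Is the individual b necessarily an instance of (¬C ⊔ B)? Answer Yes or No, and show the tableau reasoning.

Yes

1. b : (¬C ⊔ B)?  L(b) = {A, ∃s.¬A} ∪ {(C ⊓ ¬B)}
   clash {C, ¬C} at b — b ∈ (¬C ⊔ B)
2. Hence b : (¬C ⊔ B): entailed.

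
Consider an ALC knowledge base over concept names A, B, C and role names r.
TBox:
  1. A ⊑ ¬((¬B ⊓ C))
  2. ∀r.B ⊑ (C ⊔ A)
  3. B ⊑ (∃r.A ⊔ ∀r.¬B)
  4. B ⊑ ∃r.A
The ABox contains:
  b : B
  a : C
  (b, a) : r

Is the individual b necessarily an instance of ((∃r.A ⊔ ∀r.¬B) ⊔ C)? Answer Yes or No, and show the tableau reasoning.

Yes

1. b : ((∃r.A ⊔ ∀r.¬B) ⊔ C)?  L(b) = {B} ∪ {((∀r.¬A ⊓ ∃r.B) ⊓ ¬C)}
   clash {A, ¬A} at an ∃-successor — b ∈ ((∃r.A ⊔ ∀r.¬B) ⊔ C)
2. Hence b : ((∃r.A ⊔ ∀r.¬B) ⊔ C): entailed.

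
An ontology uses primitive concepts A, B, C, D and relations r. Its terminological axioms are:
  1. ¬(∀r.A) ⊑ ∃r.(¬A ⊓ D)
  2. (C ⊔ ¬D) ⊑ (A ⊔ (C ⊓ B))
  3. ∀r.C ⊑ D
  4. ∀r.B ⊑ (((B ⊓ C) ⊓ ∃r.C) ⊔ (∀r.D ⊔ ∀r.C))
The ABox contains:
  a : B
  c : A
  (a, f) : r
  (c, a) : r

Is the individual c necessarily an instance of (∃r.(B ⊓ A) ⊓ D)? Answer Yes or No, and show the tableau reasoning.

No

1. c : (∃r.(B ⊓ A) ⊓ D)?  L(c) = {A} ∪ {(∀r.(¬B ⊔ ¬A) ⊔ ¬D)}
   open: L(c) ⊇ {A, D, ¬C, ∀r.(¬B ⊔ ¬A), ∃r.(¬A ⊓ D), …} (+ ∃-successors) — c ∉ (∃r.(B ⊓ A) ⊓ D) possible
2. Hence c : (∃r.(B ⊓ A) ⊓ D): not entailed.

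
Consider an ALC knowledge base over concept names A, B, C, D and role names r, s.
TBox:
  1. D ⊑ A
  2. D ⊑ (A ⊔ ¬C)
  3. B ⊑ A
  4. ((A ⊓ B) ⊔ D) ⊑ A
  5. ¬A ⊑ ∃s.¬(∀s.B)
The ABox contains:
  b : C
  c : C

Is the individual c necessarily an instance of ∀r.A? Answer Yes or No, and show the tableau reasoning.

1. c : ∀r.A?  L(c) = {C} ∪ {∃r.¬A}
   open: L(c) ⊇ {A, C, ¬B, ¬D, ∃r.¬A} (+ ∃-successors) — c ∉ ∀r.A possible
2. Hence c : ∀r.A: not entailed.

No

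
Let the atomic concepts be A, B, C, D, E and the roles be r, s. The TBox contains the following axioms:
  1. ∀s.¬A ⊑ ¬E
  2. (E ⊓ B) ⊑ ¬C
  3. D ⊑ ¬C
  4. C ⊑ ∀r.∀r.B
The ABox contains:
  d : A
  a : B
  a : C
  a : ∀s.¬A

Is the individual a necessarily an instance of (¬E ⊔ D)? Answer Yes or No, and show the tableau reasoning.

1. a : (¬E ⊔ D)?  L(a) = {B, C, ∀s.¬A} ∪ {(E ⊓ ¬D)}
   clash {E, ¬E} at a — a ∈ (¬E ⊔ D)
2. Hence a : (¬E ⊔ D): entailed.

Yes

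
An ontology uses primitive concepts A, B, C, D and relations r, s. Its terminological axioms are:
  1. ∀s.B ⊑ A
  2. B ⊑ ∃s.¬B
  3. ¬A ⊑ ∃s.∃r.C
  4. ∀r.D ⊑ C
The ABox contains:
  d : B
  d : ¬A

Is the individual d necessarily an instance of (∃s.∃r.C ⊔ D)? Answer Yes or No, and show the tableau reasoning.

Yes

1. d : (∃s.∃r.C ⊔ D)?  L(d) = {B, ¬A} ∪ {(∀s.∀r.¬C ⊓ ¬D)}
   clash {C, ¬C} at an ∃-successor — d ∈ (∃s.∃r.C ⊔ D)
2. Hence d : (∃s.∃r.C ⊔ D): entailed.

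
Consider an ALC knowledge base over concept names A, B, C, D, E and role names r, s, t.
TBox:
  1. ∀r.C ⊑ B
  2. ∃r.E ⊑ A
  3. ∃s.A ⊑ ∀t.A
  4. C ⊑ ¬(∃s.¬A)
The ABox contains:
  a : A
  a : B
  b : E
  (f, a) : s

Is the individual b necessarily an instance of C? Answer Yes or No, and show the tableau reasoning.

1. b : C?  L(b) = {E} ∪ {¬C}
   open: L(b) ⊇ {E, ¬C, ∀r.¬E, ∀s.¬A, ∃r.¬C} (+ ∃-successors) — b ∉ C possible
2. Hence b : C: not entailed.

No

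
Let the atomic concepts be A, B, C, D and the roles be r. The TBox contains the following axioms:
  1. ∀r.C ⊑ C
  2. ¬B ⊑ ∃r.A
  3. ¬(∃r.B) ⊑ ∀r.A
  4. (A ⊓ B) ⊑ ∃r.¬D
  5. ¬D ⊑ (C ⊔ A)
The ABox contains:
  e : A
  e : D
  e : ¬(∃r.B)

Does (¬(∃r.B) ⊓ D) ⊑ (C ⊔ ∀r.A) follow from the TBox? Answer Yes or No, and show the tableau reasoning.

1. (¬(∃r.B) ⊓ D) ⊑ (C ⊔ ∀r.A)  ⇔  ((∀r.¬B ⊓ D) ⊓ (¬C ⊓ ∃r.¬A)) unsat w.r.t. T
   all branches close; clash {C, ¬C} at x₀
2. Hence (¬(∃r.B) ⊓ D) ⊑ (C ⊔ ∀r.A): entailed.

Yes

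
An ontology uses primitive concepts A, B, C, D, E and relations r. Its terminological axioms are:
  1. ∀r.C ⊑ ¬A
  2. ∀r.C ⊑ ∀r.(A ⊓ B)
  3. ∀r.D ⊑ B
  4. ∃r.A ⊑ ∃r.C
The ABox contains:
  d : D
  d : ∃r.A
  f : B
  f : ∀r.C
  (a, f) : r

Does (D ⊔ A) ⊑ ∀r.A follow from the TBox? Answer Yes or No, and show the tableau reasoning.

No

1. (D ⊔ A) ⊑ ∀r.A  ⇔  ((D ⊔ A) ⊓ ∃r.¬A) unsat w.r.t. T
   open: L(x₀) ⊇ {D, ∀r.¬A, ∃r.¬A, ∃r.¬C, ∃r.¬D} (+ ∃-successors)
2. Hence (D ⊔ A) ⊑ ∀r.A: not entailed.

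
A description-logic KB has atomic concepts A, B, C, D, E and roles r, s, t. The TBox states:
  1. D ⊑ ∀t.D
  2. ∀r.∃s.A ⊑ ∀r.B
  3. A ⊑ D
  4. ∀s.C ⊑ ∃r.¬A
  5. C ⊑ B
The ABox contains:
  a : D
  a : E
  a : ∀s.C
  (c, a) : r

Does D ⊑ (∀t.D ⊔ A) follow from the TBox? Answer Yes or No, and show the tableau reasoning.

1. D ⊑ (∀t.D ⊔ A)  ⇔  (D ⊓ (∃t.¬D ⊓ ¬A)) unsat w.r.t. T
   all branches close; clash {D, ¬D} at an ∃-successor
2. Hence D ⊑ (∀t.D ⊔ A): entailed.

Yes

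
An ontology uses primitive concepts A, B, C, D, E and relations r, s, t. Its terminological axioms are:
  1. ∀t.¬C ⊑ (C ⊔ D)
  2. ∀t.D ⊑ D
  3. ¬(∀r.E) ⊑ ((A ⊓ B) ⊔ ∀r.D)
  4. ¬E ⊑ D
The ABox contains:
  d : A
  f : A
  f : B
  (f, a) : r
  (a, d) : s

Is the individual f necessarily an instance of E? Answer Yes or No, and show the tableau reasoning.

1. f : E?  L(f) = {A, B} ∪ {¬E}
   apply at f: ¬E⊑D
   open: L(f) ⊇ {A, B, D, ¬E, ∀r.E, …} (+ ∃-successors) — f ∉ E possible
2. Hence f : E: not entailed.

No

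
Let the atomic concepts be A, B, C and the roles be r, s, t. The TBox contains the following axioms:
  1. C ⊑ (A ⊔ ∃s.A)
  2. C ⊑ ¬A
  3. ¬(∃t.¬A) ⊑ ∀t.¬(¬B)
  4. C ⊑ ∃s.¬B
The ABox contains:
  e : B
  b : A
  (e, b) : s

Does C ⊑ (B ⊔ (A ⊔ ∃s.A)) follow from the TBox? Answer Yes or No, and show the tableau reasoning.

Yes

1. C ⊑ (B ⊔ (A ⊔ ∃s.A))  ⇔  (C ⊓ (¬B ⊓ (¬A ⊓ ∀s.¬A))) unsat w.r.t. T
   all branches close; clash {A, ¬A} at an ∃-successor
2. Hence C ⊑ (B ⊔ (A ⊔ ∃s.A)): entailed.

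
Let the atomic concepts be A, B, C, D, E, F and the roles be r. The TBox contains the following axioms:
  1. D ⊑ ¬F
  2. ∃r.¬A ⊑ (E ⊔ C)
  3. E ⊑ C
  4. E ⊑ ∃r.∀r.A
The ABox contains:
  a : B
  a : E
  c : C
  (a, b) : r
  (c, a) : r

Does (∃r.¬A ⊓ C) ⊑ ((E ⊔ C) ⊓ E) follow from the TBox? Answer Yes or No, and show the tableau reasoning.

1. (∃r.¬A ⊓ C) ⊑ ((E ⊔ C) ⊓ E)  ⇔  ((∃r.¬A ⊓ C) ⊓ ((¬E ⊓ ¬C) ⊔ ¬E)) unsat w.r.t. T
   apply at x₀: ∃r.¬A⊑(E ⊔ C)
   open: L(x₀) ⊇ {C, ¬D, ¬E, ∃r.¬A} (+ ∃-successors)
2. Hence (∃r.¬A ⊓ C) ⊑ ((E ⊔ C) ⊓ E): not entailed.

No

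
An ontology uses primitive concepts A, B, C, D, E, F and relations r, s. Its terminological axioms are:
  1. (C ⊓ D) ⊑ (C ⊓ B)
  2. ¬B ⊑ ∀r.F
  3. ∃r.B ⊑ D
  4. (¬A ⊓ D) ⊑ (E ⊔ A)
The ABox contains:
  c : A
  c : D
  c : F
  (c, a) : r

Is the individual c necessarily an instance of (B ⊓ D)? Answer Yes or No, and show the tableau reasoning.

1. c : (B ⊓ D)?  L(c) = {A, D, F} ∪ {(¬B ⊔ ¬D)}
   open: L(c) ⊇ {A, D, F, ¬B, ¬C, …} — c ∉ (B ⊓ D) possible
2. Hence c : (B ⊓ D): not entailed.

No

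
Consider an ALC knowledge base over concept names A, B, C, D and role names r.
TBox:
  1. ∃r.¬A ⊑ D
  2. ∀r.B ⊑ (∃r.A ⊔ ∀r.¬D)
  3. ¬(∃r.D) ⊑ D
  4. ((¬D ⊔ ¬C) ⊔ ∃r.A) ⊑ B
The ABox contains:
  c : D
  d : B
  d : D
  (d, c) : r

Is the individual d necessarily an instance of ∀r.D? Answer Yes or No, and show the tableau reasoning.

1. d : ∀r.D?  L(d) = {B, D} ∪ {∃r.¬D}
   open: L(d) ⊇ {B, D, ∃r.¬B, ∃r.¬D} (+ ∃-successors) — d ∉ ∀r.D possible
2. Hence d : ∀r.D: not entailed.

No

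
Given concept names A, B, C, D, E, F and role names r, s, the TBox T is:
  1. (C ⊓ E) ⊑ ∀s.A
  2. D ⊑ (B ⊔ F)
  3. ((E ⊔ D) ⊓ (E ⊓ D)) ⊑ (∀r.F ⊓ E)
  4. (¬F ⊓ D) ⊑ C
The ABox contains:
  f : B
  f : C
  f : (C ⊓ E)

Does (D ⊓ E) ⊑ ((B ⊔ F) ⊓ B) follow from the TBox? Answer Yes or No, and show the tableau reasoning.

1. (D ⊓ E) ⊑ ((B ⊔ F) ⊓ B)  ⇔  ((D ⊓ E) ⊓ ((¬B ⊓ ¬F) ⊔ ¬B)) unsat w.r.t. T
   apply at x₀: D⊑(B ⊔ F)
   open: L(x₀) ⊇ {D, E, F, ¬B, ¬C, …}
2. Hence (D ⊓ E) ⊑ ((B ⊔ F) ⊓ B): not entailed.

No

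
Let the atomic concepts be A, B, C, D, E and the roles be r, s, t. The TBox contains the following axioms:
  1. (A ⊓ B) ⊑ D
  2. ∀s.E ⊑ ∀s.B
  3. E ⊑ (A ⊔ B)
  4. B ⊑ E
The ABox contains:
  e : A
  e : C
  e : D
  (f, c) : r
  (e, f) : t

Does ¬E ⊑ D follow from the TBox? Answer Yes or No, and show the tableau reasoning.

1. ¬E ⊑ D  ⇔  (¬E ⊓ ¬D) unsat w.r.t. T
   open: L(x₀) ⊇ {¬B, ¬D, ¬E, ∃s.¬E} (+ ∃-successors)
2. Hence ¬E ⊑ D: not entailed.

No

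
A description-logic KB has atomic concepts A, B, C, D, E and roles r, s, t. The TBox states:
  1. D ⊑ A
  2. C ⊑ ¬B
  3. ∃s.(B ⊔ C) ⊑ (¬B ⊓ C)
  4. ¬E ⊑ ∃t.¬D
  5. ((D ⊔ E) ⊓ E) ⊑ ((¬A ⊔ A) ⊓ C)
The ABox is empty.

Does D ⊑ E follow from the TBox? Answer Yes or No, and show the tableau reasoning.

No

1. D ⊑ E  ⇔  (D ⊓ ¬E) unsat w.r.t. T
   apply at x₀: D⊑A; ¬E⊑∃t.¬D
   open: L(x₀) ⊇ {A, D, ¬C, ¬E, ∀s.(¬B ⊓ ¬C), …} (+ ∃-successors)
2. Hence D ⊑ E: not entailed.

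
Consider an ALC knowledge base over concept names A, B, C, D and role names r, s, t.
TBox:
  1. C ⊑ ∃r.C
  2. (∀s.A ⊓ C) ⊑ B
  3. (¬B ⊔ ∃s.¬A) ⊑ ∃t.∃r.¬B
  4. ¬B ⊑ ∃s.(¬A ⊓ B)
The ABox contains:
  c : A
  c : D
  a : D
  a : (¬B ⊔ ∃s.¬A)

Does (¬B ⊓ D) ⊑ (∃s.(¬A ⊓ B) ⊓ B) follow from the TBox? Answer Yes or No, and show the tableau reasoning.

1. (¬B ⊓ D) ⊑ (∃s.(¬A ⊓ B) ⊓ B)  ⇔  ((¬B ⊓ D) ⊓ (∀s.(A ⊔ ¬B) ⊔ ¬B)) unsat w.r.t. T
   apply at x₀: ¬B⊑∃s.(¬A ⊓ B)
   open: L(x₀) ⊇ {D, ¬B, ¬C, ∃s.(¬A ⊓ B), ∃t.∃r.¬B} (+ ∃-successors)
2. Hence (¬B ⊓ D) ⊑ (∃s.(¬A ⊓ B) ⊓ B): not entailed.

No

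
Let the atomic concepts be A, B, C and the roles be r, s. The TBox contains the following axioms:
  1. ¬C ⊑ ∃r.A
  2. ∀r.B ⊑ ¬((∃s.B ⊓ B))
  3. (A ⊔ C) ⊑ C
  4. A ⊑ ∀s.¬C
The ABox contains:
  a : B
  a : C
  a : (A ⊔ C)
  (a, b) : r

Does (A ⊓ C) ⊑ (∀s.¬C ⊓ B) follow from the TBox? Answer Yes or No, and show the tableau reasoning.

No

1. (A ⊓ C) ⊑ (∀s.¬C ⊓ B)  ⇔  ((A ⊓ C) ⊓ (∃s.C ⊔ ¬B)) unsat w.r.t. T
   apply at x₀: A⊑∀s.¬C
   open: L(x₀) ⊇ {A, C, ¬B, ∀s.¬C, ∃r.¬B} (+ ∃-successors)
2. Hence (A ⊓ C) ⊑ (∀s.¬C ⊓ B): not entailed.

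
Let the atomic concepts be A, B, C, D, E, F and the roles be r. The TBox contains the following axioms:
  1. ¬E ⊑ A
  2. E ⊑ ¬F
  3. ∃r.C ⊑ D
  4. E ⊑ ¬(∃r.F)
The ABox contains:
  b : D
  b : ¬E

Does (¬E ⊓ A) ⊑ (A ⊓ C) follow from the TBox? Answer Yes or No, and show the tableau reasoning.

1. (¬E ⊓ A) ⊑ (A ⊓ C)  ⇔  ((¬E ⊓ A) ⊓ (¬A ⊔ ¬C)) unsat w.r.t. T
   open: L(x₀) ⊇ {A, ¬C, ¬E, ∀r.¬C}
2. Hence (¬E ⊓ A) ⊑ (A ⊓ C): not entailed.

No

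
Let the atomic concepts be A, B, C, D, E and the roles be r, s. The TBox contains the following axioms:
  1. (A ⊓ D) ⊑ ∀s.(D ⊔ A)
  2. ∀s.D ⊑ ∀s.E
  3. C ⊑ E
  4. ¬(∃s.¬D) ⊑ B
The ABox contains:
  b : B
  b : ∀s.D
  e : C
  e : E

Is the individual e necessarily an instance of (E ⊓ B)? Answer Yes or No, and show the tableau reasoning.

No

1. e : (E ⊓ B)?  L(e) = {C, E} ∪ {(¬E ⊔ ¬B)}
   open: L(e) ⊇ {C, E, ¬A, ¬B, ∃s.¬D} (+ ∃-successors) — e ∉ (E ⊓ B) possible
2. Hence e : (E ⊓ B): not entailed.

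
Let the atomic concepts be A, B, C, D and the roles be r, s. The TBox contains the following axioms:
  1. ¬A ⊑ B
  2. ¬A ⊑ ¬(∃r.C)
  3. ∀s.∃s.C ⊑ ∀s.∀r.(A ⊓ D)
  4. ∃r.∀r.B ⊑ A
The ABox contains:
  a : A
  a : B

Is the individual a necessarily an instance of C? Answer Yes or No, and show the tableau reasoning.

1. a : C?  L(a) = {A, B} ∪ {¬C}
   open: L(a) ⊇ {A, B, ¬C, ∃s.∀s.¬C} (+ ∃-successors) — a ∉ C possible
2. Hence a : C: not entailed.

No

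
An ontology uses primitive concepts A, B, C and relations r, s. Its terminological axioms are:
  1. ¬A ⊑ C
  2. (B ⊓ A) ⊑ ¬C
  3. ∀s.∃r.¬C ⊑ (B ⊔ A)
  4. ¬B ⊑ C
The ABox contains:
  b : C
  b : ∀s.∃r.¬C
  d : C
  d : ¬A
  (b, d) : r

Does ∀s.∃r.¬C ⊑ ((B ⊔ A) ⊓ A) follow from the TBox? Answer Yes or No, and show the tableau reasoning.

1. ∀s.∃r.¬C ⊑ ((B ⊔ A) ⊓ A)  ⇔  (∀s.∃r.¬C ⊓ ((¬B ⊓ ¬A) ⊔ ¬A)) unsat w.r.t. T
   apply at x₀: ∀s.∃r.¬C⊑(B ⊔ A)
   open: L(x₀) ⊇ {B, C, ¬A, ∀s.∃r.¬C}
2. Hence ∀s.∃r.¬C ⊑ ((B ⊔ A) ⊓ A): not entailed.

No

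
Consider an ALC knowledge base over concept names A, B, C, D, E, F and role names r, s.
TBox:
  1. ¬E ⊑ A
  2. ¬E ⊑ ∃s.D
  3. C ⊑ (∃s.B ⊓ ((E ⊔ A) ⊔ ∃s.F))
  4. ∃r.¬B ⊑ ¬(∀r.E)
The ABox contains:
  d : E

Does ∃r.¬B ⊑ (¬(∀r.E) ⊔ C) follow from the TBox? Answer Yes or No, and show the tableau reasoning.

Yes

1. ∃r.¬B ⊑ (¬(∀r.E) ⊔ C)  ⇔  (∃r.¬B ⊓ (∀r.E ⊓ ¬C)) unsat w.r.t. T
   all branches close; clash {E, ¬E} at an ∃-successor
2. Hence ∃r.¬B ⊑ (¬(∀r.E) ⊔ C): entailed.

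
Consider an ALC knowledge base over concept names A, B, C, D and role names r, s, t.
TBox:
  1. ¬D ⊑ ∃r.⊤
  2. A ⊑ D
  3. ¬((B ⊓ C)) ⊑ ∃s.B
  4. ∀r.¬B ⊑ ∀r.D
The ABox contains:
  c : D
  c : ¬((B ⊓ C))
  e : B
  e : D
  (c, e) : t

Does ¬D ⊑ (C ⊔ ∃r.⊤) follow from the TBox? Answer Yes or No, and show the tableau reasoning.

Yes

1. ¬D ⊑ (C ⊔ ∃r.⊤)  ⇔  (¬D ⊓ (¬C ⊓ ∀r.⊥)) unsat w.r.t. T
   all branches close; clash {D, ¬D} at x₀
2. Hence ¬D ⊑ (C ⊔ ∃r.⊤): entailed.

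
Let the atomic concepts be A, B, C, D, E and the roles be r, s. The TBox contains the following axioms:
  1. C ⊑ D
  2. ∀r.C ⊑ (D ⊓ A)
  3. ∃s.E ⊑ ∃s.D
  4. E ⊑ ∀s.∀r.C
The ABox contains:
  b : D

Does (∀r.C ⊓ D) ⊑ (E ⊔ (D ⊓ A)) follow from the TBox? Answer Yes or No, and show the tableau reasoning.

Yes

1. (∀r.C ⊓ D) ⊑ (E ⊔ (D ⊓ A))  ⇔  ((∀r.C ⊓ D) ⊓ (¬E ⊓ (¬D ⊔ ¬A))) unsat w.r.t. T
   all branches close; clash {A, ¬A} at x₀
2. Hence (∀r.C ⊓ D) ⊑ (E ⊔ (D ⊓ A)): entailed.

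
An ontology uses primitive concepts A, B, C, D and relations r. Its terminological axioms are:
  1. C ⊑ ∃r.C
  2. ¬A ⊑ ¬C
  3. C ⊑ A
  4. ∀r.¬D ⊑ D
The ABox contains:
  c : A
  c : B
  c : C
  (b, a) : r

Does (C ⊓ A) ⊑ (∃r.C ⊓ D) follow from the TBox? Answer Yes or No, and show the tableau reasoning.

No

1. (C ⊓ A) ⊑ (∃r.C ⊓ D)  ⇔  ((C ⊓ A) ⊓ (∀r.¬C ⊔ ¬D)) unsat w.r.t. T
   apply at x₀: C⊑∃r.C
   open: L(x₀) ⊇ {A, C, ¬D, ∃r.C, ∃r.D} (+ ∃-successors)
2. Hence (C ⊓ A) ⊑ (∃r.C ⊓ D): not entailed.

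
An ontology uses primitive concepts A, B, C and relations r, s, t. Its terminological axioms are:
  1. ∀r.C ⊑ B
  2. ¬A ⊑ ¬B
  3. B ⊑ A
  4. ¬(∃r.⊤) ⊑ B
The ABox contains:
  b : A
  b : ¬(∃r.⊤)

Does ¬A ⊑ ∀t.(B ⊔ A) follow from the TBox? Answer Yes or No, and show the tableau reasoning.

1. ¬A ⊑ ∀t.(B ⊔ A)  ⇔  (¬A ⊓ ∃t.(¬B ⊓ ¬A)) unsat w.r.t. T
   apply at x₀: ¬A⊑¬B
   open: L(x₀) ⊇ {¬A, ¬B, ∃r.¬C, ∃r.⊤, ∃t.(¬B ⊓ ¬A)} (+ ∃-successors)
2. Hence ¬A ⊑ ∀t.(B ⊔ A): not entailed.

No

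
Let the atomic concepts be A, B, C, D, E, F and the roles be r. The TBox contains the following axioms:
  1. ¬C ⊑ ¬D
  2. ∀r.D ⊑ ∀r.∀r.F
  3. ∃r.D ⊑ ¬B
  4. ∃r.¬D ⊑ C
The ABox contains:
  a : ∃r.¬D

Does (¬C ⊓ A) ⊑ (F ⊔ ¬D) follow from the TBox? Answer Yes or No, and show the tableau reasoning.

1. (¬C ⊓ A) ⊑ (F ⊔ ¬D)  ⇔  ((¬C ⊓ A) ⊓ (¬F ⊓ D)) unsat w.r.t. T
   all branches close; clash {D, ¬D} at x₀
2. Hence (¬C ⊓ A) ⊑ (F ⊔ ¬D): entailed.

Yes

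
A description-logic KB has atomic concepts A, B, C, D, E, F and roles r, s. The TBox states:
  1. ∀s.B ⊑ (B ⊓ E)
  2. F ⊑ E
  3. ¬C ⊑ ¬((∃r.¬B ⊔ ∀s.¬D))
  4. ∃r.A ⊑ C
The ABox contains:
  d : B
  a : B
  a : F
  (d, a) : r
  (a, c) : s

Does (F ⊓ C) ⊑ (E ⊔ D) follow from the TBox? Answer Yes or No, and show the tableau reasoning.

1. (F ⊓ C) ⊑ (E ⊔ D)  ⇔  ((F ⊓ C) ⊓ (¬E ⊓ ¬D)) unsat w.r.t. T
   all branches close; clash {E, ¬E} at x₀
2. Hence (F ⊓ C) ⊑ (E ⊔ D): entailed.

Yes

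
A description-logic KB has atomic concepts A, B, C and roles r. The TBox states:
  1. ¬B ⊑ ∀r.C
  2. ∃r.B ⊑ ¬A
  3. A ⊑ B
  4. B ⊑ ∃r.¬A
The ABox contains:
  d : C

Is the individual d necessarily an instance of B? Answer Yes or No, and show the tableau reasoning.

No

1. d : B?  L(d) = {C} ∪ {¬B}
   apply at d: ¬B⊑∀r.C
   open: L(d) ⊇ {C, ¬A, ¬B, ∀r.C} — d ∉ B possible
2. Hence d : B: not entailed.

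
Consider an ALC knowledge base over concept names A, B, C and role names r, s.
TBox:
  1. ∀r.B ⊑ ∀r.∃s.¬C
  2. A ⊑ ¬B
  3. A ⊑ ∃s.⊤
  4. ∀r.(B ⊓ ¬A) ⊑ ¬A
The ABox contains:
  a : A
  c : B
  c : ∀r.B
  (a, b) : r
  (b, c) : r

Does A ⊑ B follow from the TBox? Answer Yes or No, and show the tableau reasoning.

1. A ⊑ B  ⇔  (A ⊓ ¬B) unsat w.r.t. T
   apply at x₀: A⊑∃s.⊤
   open: L(x₀) ⊇ {A, ¬B, ∃r.(¬B ⊔ A), ∃r.¬B, ∃s.⊤} (+ ∃-successors)
2. Hence A ⊑ B: not entailed.

No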